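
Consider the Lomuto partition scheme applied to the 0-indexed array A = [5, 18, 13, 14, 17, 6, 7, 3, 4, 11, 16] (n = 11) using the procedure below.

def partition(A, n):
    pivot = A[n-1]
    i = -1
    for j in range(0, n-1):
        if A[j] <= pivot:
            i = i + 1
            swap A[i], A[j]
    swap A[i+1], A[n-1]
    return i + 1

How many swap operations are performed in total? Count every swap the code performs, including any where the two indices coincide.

9

pivot=16, i=-1
j=0: 5≤16, i=0, swap(0,0) ⇒ [5, 18, 13, 14, 17, 6, 7, 3, 4, 11, 16]
j=1: 18>16, skip
j=2: 13≤16, i=1, swap(1,2) ⇒ [5, 13, 18, 14, 17, 6, 7, 3, 4, 11, 16]
j=3: 14≤16, i=2, swap(2,3) ⇒ [5, 13, 14, 18, 17, 6, 7, 3, 4, 11, 16]
j=4: 17>16, skip
j=5: 6≤16, i=3, swap(3,5) ⇒ [5, 13, 14, 6, 17, 18, 7, 3, 4, 11, 16]
j=6: 7≤16, i=4, swap(4,6) ⇒ [5, 13, 14, 6, 7, 18, 17, 3, 4, 11, 16]
j=7: 3≤16, i=5, swap(5,7) ⇒ [5, 13, 14, 6, 7, 3, 17, 18, 4, 11, 16]
j=8: 4≤16, i=6, swap(6,8) ⇒ [5, 13, 14, 6, 7, 3, 4, 18, 17, 11, 16]
j=9: 11≤16, i=7, swap(7,9) ⇒ [5, 13, 14, 6, 7, 3, 4, 11, 17, 18, 16]
swap(8,10) ⇒ [5, 13, 14, 6, 7, 3, 4, 11, 16, 18, 17]; return 8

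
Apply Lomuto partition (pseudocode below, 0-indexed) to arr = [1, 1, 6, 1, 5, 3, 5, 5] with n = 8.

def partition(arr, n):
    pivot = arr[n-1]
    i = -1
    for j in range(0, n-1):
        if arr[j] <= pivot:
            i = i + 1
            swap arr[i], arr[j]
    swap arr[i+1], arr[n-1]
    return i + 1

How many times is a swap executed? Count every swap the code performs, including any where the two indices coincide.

7

pivot=5, i=-1
j=0: 1≤5, i=0, swap(0,0) ⇒ [1, 1, 6, 1, 5, 3, 5, 5]
j=1: 1≤5, i=1, swap(1,1) ⇒ [1, 1, 6, 1, 5, 3, 5, 5]
j=2: 6>5, skip
j=3: 1≤5, i=2, swap(2,3) ⇒ [1, 1, 1, 6, 5, 3, 5, 5]
j=4: 5≤5, i=3, swap(3,4) ⇒ [1, 1, 1, 5, 6, 3, 5, 5]
j=5: 3≤5, i=4, swap(4,5) ⇒ [1, 1, 1, 5, 3, 6, 5, 5]
j=6: 5≤5, i=5, swap(5,6) ⇒ [1, 1, 1, 5, 3, 5, 6, 5]
swap(6,7) ⇒ [1, 1, 1, 5, 3, 5, 5, 6]; return 6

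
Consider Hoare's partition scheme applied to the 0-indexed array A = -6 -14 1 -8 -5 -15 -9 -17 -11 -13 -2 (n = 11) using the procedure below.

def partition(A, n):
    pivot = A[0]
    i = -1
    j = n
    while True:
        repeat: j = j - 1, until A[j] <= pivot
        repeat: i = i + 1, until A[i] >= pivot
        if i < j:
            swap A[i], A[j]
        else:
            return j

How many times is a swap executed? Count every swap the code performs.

3

pivot=-6
j stops at 9 (-13), i stops at 0 (-6); swap ⇒ -13 -14 1 -8 -5 -15 -9 -17 -11 -6 -2
j stops at 8 (-11), i stops at 2 (1); swap ⇒ -13 -14 -11 -8 -5 -15 -9 -17 1 -6 -2
j stops at 7 (-17), i stops at 4 (-5); swap ⇒ -13 -14 -11 -8 -17 -15 -9 -5 1 -6 -2
j stops at 6, i stops at 7; i≥j ⇒ return 6. A=-13 -14 -11 -8 -17 -15 -9 -5 1 -6 -2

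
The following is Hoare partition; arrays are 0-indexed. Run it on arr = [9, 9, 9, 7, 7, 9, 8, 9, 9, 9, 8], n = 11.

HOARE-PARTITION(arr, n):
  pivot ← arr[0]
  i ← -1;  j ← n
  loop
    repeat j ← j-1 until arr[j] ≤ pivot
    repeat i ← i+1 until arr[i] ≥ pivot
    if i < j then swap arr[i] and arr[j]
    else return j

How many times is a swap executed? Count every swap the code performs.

4

pivot = arr[0] = 9; i = -1, j = 11
j→10 (arr[10]=8≤9), i→0 (arr[0]=9≥9); i<j, swap → [8, 9, 9, 7, 7, 9, 8, 9, 9, 9, 9]
j→9 (arr[9]=9≤9), i→1 (arr[1]=9≥9); i<j, swap → [8, 9, 9, 7, 7, 9, 8, 9, 9, 9, 9]
j→8 (arr[8]=9≤9), i→2 (arr[2]=9≥9); i<j, swap → [8, 9, 9, 7, 7, 9, 8, 9, 9, 9, 9]
j→7 (arr[7]=9≤9), i→5 (arr[5]=9≥9); i<j, swap → [8, 9, 9, 7, 7, 9, 8, 9, 9, 9, 9]
j→6, i→7; i≥j, return j=6. arr = [8, 9, 9, 7, 7, 9, 8, 9, 9, 9, 9]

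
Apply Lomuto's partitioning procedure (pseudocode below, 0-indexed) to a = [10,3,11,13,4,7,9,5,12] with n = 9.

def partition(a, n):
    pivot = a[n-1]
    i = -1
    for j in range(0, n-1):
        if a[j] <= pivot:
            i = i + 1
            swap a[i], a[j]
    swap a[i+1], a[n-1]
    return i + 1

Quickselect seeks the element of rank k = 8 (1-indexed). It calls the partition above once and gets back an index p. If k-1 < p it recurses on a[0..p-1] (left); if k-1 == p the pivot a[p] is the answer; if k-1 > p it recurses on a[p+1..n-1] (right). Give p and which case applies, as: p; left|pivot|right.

7; pivot

pivot = a[8] = 12; i = -1
j=0: a[0]=10 ≤ 12 → i=0, swap a[0],a[0] (no change) → [10,3,11,13,4,7,9,5,12]
j=1: a[1]=3 ≤ 12 → i=1, swap a[1],a[1] (no change) → [10,3,11,13,4,7,9,5,12]
j=2: a[2]=11 ≤ 12 → i=2, swap a[2],a[2] (no change) → [10,3,11,13,4,7,9,5,12]
j=3: a[3]=13 > 12 → no swap
j=4: a[4]=4 ≤ 12 → i=3, swap a[3],a[4] → [10,3,11,4,13,7,9,5,12]
j=5: a[5]=7 ≤ 12 → i=4, swap a[4],a[5] → [10,3,11,4,7,13,9,5,12]
j=6: a[6]=9 ≤ 12 → i=5, swap a[5],a[6] → [10,3,11,4,7,9,13,5,12]
j=7: a[7]=5 ≤ 12 → i=6, swap a[6],a[7] → [10,3,11,4,7,9,5,13,12]
final swap a[7],a[8] → [10,3,11,4,7,9,5,12,13]; return 7
p = 7; k-1 = 7 == 7 ⇒ pivot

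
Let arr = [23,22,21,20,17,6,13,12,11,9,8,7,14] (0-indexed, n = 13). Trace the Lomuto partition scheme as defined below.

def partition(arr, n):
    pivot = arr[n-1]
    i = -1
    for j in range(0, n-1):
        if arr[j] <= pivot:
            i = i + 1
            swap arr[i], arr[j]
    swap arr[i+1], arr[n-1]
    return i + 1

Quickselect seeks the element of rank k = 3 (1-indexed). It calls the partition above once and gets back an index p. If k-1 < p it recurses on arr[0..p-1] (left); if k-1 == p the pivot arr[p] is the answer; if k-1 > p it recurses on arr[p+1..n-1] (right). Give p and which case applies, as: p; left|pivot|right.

7; left

pivot = arr[12] = 14; i = -1
j=0: arr[0]=23 > 14 → no swap
j=1: arr[1]=22 > 14 → no swap
j=2: arr[2]=21 > 14 → no swap
j=3: arr[3]=20 > 14 → no swap
j=4: arr[4]=17 > 14 → no swap
j=5: arr[5]=6 ≤ 14 → i=0, swap arr[0],arr[5] → [6,22,21,20,17,23,13,12,11,9,8,7,14]
j=6: arr[6]=13 ≤ 14 → i=1, swap arr[1],arr[6] → [6,13,21,20,17,23,22,12,11,9,8,7,14]
j=7: arr[7]=12 ≤ 14 → i=2, swap arr[2],arr[7] → [6,13,12,20,17,23,22,21,11,9,8,7,14]
j=8: arr[8]=11 ≤ 14 → i=3, swap arr[3],arr[8] → [6,13,12,11,17,23,22,21,20,9,8,7,14]
j=9: arr[9]=9 ≤ 14 → i=4, swap arr[4],arr[9] → [6,13,12,11,9,23,22,21,20,17,8,7,14]
j=10: arr[10]=8 ≤ 14 → i=5, swap arr[5],arr[10] → [6,13,12,11,9,8,22,21,20,17,23,7,14]
j=11: arr[11]=7 ≤ 14 → i=6, swap arr[6],arr[11] → [6,13,12,11,9,8,7,21,20,17,23,22,14]
final swap arr[7],arr[12] → [6,13,12,11,9,8,7,14,20,17,23,22,21]; return 7
p = 7; k-1 = 2 < 7 ⇒ left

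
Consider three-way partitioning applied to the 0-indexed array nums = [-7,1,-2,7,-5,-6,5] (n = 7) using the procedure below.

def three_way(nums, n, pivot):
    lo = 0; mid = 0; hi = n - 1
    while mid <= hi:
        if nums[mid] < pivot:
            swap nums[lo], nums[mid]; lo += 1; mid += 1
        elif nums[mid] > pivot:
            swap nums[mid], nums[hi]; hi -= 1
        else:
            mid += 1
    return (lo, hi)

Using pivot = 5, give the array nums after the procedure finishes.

[-7,1,-2,-5,-6,5,7]

pivot = 5; lo=0, mid=0, hi=6
nums[mid]=-7<5: swap nums[0],nums[0]; lo=1,mid=1 → [-7,1,-2,7,-5,-6,5]
nums[mid]=1<5: swap nums[1],nums[1]; lo=2,mid=2 → [-7,1,-2,7,-5,-6,5]
nums[mid]=-2<5: swap nums[2],nums[2]; lo=3,mid=3 → [-7,1,-2,7,-5,-6,5]
nums[mid]=7>5: swap nums[3],nums[6]; hi=5 → [-7,1,-2,5,-5,-6,7]
nums[mid]=5=5: mid=4
nums[mid]=-5<5: swap nums[3],nums[4]; lo=4,mid=5 → [-7,1,-2,-5,5,-6,7]
nums[mid]=-6<5: swap nums[4],nums[5]; lo=5,mid=6 → [-7,1,-2,-5,-6,5,7]
end: lo=5, hi=5; nums = [-7,1,-2,-5,-6,5,7]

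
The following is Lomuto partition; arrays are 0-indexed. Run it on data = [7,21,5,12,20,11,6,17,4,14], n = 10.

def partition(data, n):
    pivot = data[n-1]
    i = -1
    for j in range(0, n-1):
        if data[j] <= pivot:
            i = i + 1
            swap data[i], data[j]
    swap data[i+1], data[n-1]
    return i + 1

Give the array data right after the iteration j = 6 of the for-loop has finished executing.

pivot=14, i=-1
j=0: 7≤14, i=0, swap(0,0) ⇒ [7,21,5,12,20,11,6,17,4,14]
j=1: 21>14, skip
j=2: 5≤14, i=1, swap(1,2) ⇒ [7,5,21,12,20,11,6,17,4,14]
j=3: 12≤14, i=2, swap(2,3) ⇒ [7,5,12,21,20,11,6,17,4,14]
j=4: 20>14, skip
j=5: 11≤14, i=3, swap(3,5) ⇒ [7,5,12,11,20,21,6,17,4,14]
j=6: 6≤14, i=4, swap(4,6) ⇒ [7,5,12,11,6,21,20,17,4,14]
(after j=6) data = [7,5,12,11,6,21,20,17,4,14]

[7,5,12,11,6,21,20,17,4,14]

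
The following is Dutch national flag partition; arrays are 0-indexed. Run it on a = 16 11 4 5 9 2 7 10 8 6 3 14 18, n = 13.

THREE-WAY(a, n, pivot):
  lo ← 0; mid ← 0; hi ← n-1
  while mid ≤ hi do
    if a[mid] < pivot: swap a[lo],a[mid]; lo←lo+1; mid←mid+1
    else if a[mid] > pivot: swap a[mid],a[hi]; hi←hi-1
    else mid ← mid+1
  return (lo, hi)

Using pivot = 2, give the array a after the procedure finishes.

2 4 5 9 11 7 10 8 6 3 14 18 16

pivot = 2; lo=0, mid=0, hi=12
a[mid]=16>2: swap a[0],a[12]; hi=11 → 18 11 4 5 9 2 7 10 8 6 3 14 16
a[mid]=18>2: swap a[0],a[11]; hi=10 → 14 11 4 5 9 2 7 10 8 6 3 18 16
a[mid]=14>2: swap a[0],a[10]; hi=9 → 3 11 4 5 9 2 7 10 8 6 14 18 16
a[mid]=3>2: swap a[0],a[9]; hi=8 → 6 11 4 5 9 2 7 10 8 3 14 18 16
a[mid]=6>2: swap a[0],a[8]; hi=7 → 8 11 4 5 9 2 7 10 6 3 14 18 16
a[mid]=8>2: swap a[0],a[7]; hi=6 → 10 11 4 5 9 2 7 8 6 3 14 18 16
a[mid]=10>2: swap a[0],a[6]; hi=5 → 7 11 4 5 9 2 10 8 6 3 14 18 16
a[mid]=7>2: swap a[0],a[5]; hi=4 → 2 11 4 5 9 7 10 8 6 3 14 18 16
a[mid]=2=2: mid=1
a[mid]=11>2: swap a[1],a[4]; hi=3 → 2 9 4 5 11 7 10 8 6 3 14 18 16
a[mid]=9>2: swap a[1],a[3]; hi=2 → 2 5 4 9 11 7 10 8 6 3 14 18 16
a[mid]=5>2: swap a[1],a[2]; hi=1 → 2 4 5 9 11 7 10 8 6 3 14 18 16
a[mid]=4>2: swap a[1],a[1]; hi=0 → 2 4 5 9 11 7 10 8 6 3 14 18 16
end: lo=0, hi=0; a = 2 4 5 9 11 7 10 8 6 3 14 18 16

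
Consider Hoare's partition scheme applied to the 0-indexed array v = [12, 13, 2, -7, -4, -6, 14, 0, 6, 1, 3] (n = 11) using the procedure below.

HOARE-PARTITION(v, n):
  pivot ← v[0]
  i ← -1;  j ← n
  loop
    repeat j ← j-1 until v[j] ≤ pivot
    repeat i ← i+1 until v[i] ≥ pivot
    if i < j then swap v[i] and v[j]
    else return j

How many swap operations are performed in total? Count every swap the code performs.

3

pivot = v[0] = 12; i = -1, j = 11
j→10 (v[10]=3≤12), i→0 (v[0]=12≥12); i<j, swap → [3, 13, 2, -7, -4, -6, 14, 0, 6, 1, 12]
j→9 (v[9]=1≤12), i→1 (v[1]=13≥12); i<j, swap → [3, 1, 2, -7, -4, -6, 14, 0, 6, 13, 12]
j→8 (v[8]=6≤12), i→6 (v[6]=14≥12); i<j, swap → [3, 1, 2, -7, -4, -6, 6, 0, 14, 13, 12]
j→7, i→8; i≥j, return j=7. v = [3, 1, 2, -7, -4, -6, 6, 0, 14, 13, 12]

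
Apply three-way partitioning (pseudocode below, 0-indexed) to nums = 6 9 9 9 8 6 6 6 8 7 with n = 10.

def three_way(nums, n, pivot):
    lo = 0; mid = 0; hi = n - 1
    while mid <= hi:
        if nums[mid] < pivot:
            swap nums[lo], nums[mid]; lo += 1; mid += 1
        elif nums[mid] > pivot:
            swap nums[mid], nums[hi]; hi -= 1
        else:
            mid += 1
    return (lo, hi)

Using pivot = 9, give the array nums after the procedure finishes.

pivot = 9; lo=0, mid=0, hi=9
nums[mid]=6<9: swap nums[0],nums[0]; lo=1,mid=1 → 6 9 9 9 8 6 6 6 8 7
nums[mid]=9=9: mid=2
nums[mid]=9=9: mid=3
nums[mid]=9=9: mid=4
nums[mid]=8<9: swap nums[1],nums[4]; lo=2,mid=5 → 6 8 9 9 9 6 6 6 8 7
nums[mid]=6<9: swap nums[2],nums[5]; lo=3,mid=6 → 6 8 6 9 9 9 6 6 8 7
nums[mid]=6<9: swap nums[3],nums[6]; lo=4,mid=7 → 6 8 6 6 9 9 9 6 8 7
nums[mid]=6<9: swap nums[4],nums[7]; lo=5,mid=8 → 6 8 6 6 6 9 9 9 8 7
nums[mid]=8<9: swap nums[5],nums[8]; lo=6,mid=9 → 6 8 6 6 6 8 9 9 9 7
nums[mid]=7<9: swap nums[6],nums[9]; lo=7,mid=10 → 6 8 6 6 6 8 7 9 9 9
end: lo=7, hi=9; nums = 6 8 6 6 6 8 7 9 9 9

6 8 6 6 6 8 7 9 9 9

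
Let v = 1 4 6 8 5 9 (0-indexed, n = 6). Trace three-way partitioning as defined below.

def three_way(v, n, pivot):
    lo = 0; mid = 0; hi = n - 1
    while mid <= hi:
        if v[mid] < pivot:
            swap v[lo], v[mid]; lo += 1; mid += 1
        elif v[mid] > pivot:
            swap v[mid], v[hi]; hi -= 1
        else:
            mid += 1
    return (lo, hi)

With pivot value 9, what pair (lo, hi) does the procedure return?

(5, 5)

pivot = 9; lo=0, mid=0, hi=5
v[mid]=1<9: swap v[0],v[0]; lo=1,mid=1 → 1 4 6 8 5 9
v[mid]=4<9: swap v[1],v[1]; lo=2,mid=2 → 1 4 6 8 5 9
v[mid]=6<9: swap v[2],v[2]; lo=3,mid=3 → 1 4 6 8 5 9
v[mid]=8<9: swap v[3],v[3]; lo=4,mid=4 → 1 4 6 8 5 9
v[mid]=5<9: swap v[4],v[4]; lo=5,mid=5 → 1 4 6 8 5 9
v[mid]=9=9: mid=6
end: lo=5, hi=5; v = 1 4 6 8 5 9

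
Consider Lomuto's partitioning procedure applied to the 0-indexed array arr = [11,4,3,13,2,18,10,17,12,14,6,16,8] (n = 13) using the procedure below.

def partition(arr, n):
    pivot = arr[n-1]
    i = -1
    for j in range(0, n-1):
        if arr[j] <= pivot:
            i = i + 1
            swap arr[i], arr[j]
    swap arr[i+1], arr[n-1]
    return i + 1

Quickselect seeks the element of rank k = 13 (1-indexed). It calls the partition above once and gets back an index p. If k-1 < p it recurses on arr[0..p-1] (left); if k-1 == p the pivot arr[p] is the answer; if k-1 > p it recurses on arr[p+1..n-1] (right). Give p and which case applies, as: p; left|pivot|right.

pivot = arr[12] = 8; i = -1
j=0: arr[0]=11 > 8 → no swap
j=1: arr[1]=4 ≤ 8 → i=0, swap arr[0],arr[1] → [4,11,3,13,2,18,10,17,12,14,6,16,8]
j=2: arr[2]=3 ≤ 8 → i=1, swap arr[1],arr[2] → [4,3,11,13,2,18,10,17,12,14,6,16,8]
j=3: arr[3]=13 > 8 → no swap
j=4: arr[4]=2 ≤ 8 → i=2, swap arr[2],arr[4] → [4,3,2,13,11,18,10,17,12,14,6,16,8]
j=5: arr[5]=18 > 8 → no swap
j=6: arr[6]=10 > 8 → no swap
j=7: arr[7]=17 > 8 → no swap
j=8: arr[8]=12 > 8 → no swap
j=9: arr[9]=14 > 8 → no swap
j=10: arr[10]=6 ≤ 8 → i=3, swap arr[3],arr[10] → [4,3,2,6,11,18,10,17,12,14,13,16,8]
j=11: arr[11]=16 > 8 → no swap
final swap arr[4],arr[12] → [4,3,2,6,8,18,10,17,12,14,13,16,11]; return 4
p = 4; k-1 = 12 > 4 ⇒ right

4; right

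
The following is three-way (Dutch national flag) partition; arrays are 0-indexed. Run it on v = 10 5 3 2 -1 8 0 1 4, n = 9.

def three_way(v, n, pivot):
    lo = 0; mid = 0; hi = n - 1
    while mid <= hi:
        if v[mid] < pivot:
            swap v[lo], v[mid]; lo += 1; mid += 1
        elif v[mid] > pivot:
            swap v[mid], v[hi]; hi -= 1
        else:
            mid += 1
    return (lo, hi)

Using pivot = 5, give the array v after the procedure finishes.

4 3 2 -1 1 0 5 8 10

lo=0 mid=0 hi=8
10>5: swap(0,8), hi=7 ⇒ 4 5 3 2 -1 8 0 1 10
4<5: swap(0,0), lo=1 mid=1 ⇒ 4 5 3 2 -1 8 0 1 10
5=5: mid=2
3<5: swap(1,2), lo=2 mid=3 ⇒ 4 3 5 2 -1 8 0 1 10
2<5: swap(2,3), lo=3 mid=4 ⇒ 4 3 2 5 -1 8 0 1 10
-1<5: swap(3,4), lo=4 mid=5 ⇒ 4 3 2 -1 5 8 0 1 10
8>5: swap(5,7), hi=6 ⇒ 4 3 2 -1 5 1 0 8 10
1<5: swap(4,5), lo=5 mid=6 ⇒ 4 3 2 -1 1 5 0 8 10
0<5: swap(5,6), lo=6 mid=7 ⇒ 4 3 2 -1 1 0 5 8 10
done. lo=6 hi=6; v=4 3 2 -1 1 0 5 8 10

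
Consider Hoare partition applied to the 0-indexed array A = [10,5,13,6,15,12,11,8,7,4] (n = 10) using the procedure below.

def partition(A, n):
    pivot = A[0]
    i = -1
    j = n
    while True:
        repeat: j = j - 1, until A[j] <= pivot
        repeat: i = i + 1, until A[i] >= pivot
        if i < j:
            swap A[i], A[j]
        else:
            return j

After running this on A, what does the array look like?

[4,5,7,6,8,12,11,15,13,10]

pivot = A[0] = 10; i = -1, j = 10
j→9 (A[9]=4≤10), i→0 (A[0]=10≥10); i<j, swap → [4,5,13,6,15,12,11,8,7,10]
j→8 (A[8]=7≤10), i→2 (A[2]=13≥10); i<j, swap → [4,5,7,6,15,12,11,8,13,10]
j→7 (A[7]=8≤10), i→4 (A[4]=15≥10); i<j, swap → [4,5,7,6,8,12,11,15,13,10]
j→4, i→5; i≥j, return j=4. A = [4,5,7,6,8,12,11,15,13,10]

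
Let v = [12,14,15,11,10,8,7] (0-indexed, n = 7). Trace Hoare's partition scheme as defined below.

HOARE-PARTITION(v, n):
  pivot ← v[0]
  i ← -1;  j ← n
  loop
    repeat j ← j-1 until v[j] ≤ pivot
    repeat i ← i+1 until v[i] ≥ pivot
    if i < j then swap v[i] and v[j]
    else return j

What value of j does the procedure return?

3

pivot = v[0] = 12; i = -1, j = 7
j→6 (v[6]=7≤12), i→0 (v[0]=12≥12); i<j, swap → [7,14,15,11,10,8,12]
j→5 (v[5]=8≤12), i→1 (v[1]=14≥12); i<j, swap → [7,8,15,11,10,14,12]
j→4 (v[4]=10≤12), i→2 (v[2]=15≥12); i<j, swap → [7,8,10,11,15,14,12]
j→3, i→4; i≥j, return j=3. v = [7,8,10,11,15,14,12]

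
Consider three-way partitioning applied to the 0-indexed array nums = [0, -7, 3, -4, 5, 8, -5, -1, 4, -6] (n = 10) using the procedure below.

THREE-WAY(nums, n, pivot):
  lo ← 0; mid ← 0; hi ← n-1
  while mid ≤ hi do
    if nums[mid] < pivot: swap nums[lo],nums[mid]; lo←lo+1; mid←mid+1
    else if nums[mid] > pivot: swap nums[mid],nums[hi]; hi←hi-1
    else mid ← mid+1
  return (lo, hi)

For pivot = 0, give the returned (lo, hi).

lo=0 mid=0 hi=9
0=0: mid=1
-7<0: swap(0,1), lo=1 mid=2 ⇒ [-7, 0, 3, -4, 5, 8, -5, -1, 4, -6]
3>0: swap(2,9), hi=8 ⇒ [-7, 0, -6, -4, 5, 8, -5, -1, 4, 3]
-6<0: swap(1,2), lo=2 mid=3 ⇒ [-7, -6, 0, -4, 5, 8, -5, -1, 4, 3]
-4<0: swap(2,3), lo=3 mid=4 ⇒ [-7, -6, -4, 0, 5, 8, -5, -1, 4, 3]
5>0: swap(4,8), hi=7 ⇒ [-7, -6, -4, 0, 4, 8, -5, -1, 5, 3]
4>0: swap(4,7), hi=6 ⇒ [-7, -6, -4, 0, -1, 8, -5, 4, 5, 3]
-1<0: swap(3,4), lo=4 mid=5 ⇒ [-7, -6, -4, -1, 0, 8, -5, 4, 5, 3]
8>0: swap(5,6), hi=5 ⇒ [-7, -6, -4, -1, 0, -5, 8, 4, 5, 3]
-5<0: swap(4,5), lo=5 mid=6 ⇒ [-7, -6, -4, -1, -5, 0, 8, 4, 5, 3]
done. lo=5 hi=5; nums=[-7, -6, -4, -1, -5, 0, 8, 4, 5, 3]

(5, 5)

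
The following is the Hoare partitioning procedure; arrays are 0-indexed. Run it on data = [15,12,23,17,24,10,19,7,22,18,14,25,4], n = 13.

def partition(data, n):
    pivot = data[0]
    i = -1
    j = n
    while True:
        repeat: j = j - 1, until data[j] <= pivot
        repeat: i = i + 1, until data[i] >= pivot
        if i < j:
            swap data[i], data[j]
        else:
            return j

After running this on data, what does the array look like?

[4,12,14,7,10,24,19,17,22,18,23,25,15]

pivot=15
j stops at 12 (4), i stops at 0 (15); swap ⇒ [4,12,23,17,24,10,19,7,22,18,14,25,15]
j stops at 10 (14), i stops at 2 (23); swap ⇒ [4,12,14,17,24,10,19,7,22,18,23,25,15]
j stops at 7 (7), i stops at 3 (17); swap ⇒ [4,12,14,7,24,10,19,17,22,18,23,25,15]
j stops at 5 (10), i stops at 4 (24); swap ⇒ [4,12,14,7,10,24,19,17,22,18,23,25,15]
j stops at 4, i stops at 5; i≥j ⇒ return 4. data=[4,12,14,7,10,24,19,17,22,18,23,25,15]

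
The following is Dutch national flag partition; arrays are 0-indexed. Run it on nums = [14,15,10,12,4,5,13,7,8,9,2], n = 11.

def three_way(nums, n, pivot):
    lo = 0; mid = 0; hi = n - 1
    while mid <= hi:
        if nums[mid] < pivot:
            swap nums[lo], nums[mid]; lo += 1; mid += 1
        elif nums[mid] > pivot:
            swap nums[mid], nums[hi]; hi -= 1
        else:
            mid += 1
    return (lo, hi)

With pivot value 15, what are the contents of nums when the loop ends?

[14,10,12,4,5,13,7,8,9,2,15]

lo=0 mid=0 hi=10
14<15: swap(0,0), lo=1 mid=1 ⇒ [14,15,10,12,4,5,13,7,8,9,2]
15=15: mid=2
10<15: swap(1,2), lo=2 mid=3 ⇒ [14,10,15,12,4,5,13,7,8,9,2]
12<15: swap(2,3), lo=3 mid=4 ⇒ [14,10,12,15,4,5,13,7,8,9,2]
4<15: swap(3,4), lo=4 mid=5 ⇒ [14,10,12,4,15,5,13,7,8,9,2]
5<15: swap(4,5), lo=5 mid=6 ⇒ [14,10,12,4,5,15,13,7,8,9,2]
13<15: swap(5,6), lo=6 mid=7 ⇒ [14,10,12,4,5,13,15,7,8,9,2]
7<15: swap(6,7), lo=7 mid=8 ⇒ [14,10,12,4,5,13,7,15,8,9,2]
8<15: swap(7,8), lo=8 mid=9 ⇒ [14,10,12,4,5,13,7,8,15,9,2]
9<15: swap(8,9), lo=9 mid=10 ⇒ [14,10,12,4,5,13,7,8,9,15,2]
2<15: swap(9,10), lo=10 mid=11 ⇒ [14,10,12,4,5,13,7,8,9,2,15]
done. lo=10 hi=10; nums=[14,10,12,4,5,13,7,8,9,2,15]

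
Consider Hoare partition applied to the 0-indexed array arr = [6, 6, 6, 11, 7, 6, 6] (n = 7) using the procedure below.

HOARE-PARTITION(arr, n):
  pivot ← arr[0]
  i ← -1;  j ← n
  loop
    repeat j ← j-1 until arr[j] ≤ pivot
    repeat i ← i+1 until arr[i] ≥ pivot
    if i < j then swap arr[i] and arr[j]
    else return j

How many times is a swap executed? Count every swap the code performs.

2

pivot=6
j stops at 6 (6), i stops at 0 (6); swap ⇒ [6, 6, 6, 11, 7, 6, 6]
j stops at 5 (6), i stops at 1 (6); swap ⇒ [6, 6, 6, 11, 7, 6, 6]
j stops at 2, i stops at 2; i≥j ⇒ return 2. arr=[6, 6, 6, 11, 7, 6, 6]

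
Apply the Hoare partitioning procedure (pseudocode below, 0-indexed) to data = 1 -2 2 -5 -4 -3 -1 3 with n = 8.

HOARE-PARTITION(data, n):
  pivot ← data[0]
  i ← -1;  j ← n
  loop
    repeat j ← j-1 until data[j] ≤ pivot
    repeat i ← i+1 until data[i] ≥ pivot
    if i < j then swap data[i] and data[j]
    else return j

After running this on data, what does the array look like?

-1 -2 -3 -5 -4 2 1 3

pivot = data[0] = 1; i = -1, j = 8
j→6 (data[6]=-1≤1), i→0 (data[0]=1≥1); i<j, swap → -1 -2 2 -5 -4 -3 1 3
j→5 (data[5]=-3≤1), i→2 (data[2]=2≥1); i<j, swap → -1 -2 -3 -5 -4 2 1 3
j→4, i→5; i≥j, return j=4. data = -1 -2 -3 -5 -4 2 1 3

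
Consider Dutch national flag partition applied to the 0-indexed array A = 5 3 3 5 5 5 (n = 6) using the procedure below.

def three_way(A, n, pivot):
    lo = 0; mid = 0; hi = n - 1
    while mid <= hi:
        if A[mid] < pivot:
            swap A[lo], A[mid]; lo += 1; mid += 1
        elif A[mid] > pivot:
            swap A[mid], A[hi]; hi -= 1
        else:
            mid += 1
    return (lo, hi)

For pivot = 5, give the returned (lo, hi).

(2, 5)

pivot = 5; lo=0, mid=0, hi=5
A[mid]=5=5: mid=1
A[mid]=3<5: swap A[0],A[1]; lo=1,mid=2 → 3 5 3 5 5 5
A[mid]=3<5: swap A[1],A[2]; lo=2,mid=3 → 3 3 5 5 5 5
A[mid]=5=5: mid=4
A[mid]=5=5: mid=5
A[mid]=5=5: mid=6
end: lo=2, hi=5; A = 3 3 5 5 5 5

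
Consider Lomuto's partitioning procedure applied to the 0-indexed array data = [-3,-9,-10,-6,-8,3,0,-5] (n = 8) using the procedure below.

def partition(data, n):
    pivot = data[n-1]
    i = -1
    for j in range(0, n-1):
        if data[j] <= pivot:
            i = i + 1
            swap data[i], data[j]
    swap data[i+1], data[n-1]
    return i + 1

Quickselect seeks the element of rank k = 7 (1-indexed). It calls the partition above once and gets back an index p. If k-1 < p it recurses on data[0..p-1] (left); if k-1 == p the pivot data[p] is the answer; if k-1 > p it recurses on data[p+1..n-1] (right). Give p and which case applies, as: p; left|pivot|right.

4; right

pivot = data[7] = -5; i = -1
j=0: data[0]=-3 > -5 → no swap
j=1: data[1]=-9 ≤ -5 → i=0, swap data[0],data[1] → [-9,-3,-10,-6,-8,3,0,-5]
j=2: data[2]=-10 ≤ -5 → i=1, swap data[1],data[2] → [-9,-10,-3,-6,-8,3,0,-5]
j=3: data[3]=-6 ≤ -5 → i=2, swap data[2],data[3] → [-9,-10,-6,-3,-8,3,0,-5]
j=4: data[4]=-8 ≤ -5 → i=3, swap data[3],data[4] → [-9,-10,-6,-8,-3,3,0,-5]
j=5: data[5]=3 > -5 → no swap
j=6: data[6]=0 > -5 → no swap
final swap data[4],data[7] → [-9,-10,-6,-8,-5,3,0,-3]; return 4
p = 4; k-1 = 6 > 4 ⇒ right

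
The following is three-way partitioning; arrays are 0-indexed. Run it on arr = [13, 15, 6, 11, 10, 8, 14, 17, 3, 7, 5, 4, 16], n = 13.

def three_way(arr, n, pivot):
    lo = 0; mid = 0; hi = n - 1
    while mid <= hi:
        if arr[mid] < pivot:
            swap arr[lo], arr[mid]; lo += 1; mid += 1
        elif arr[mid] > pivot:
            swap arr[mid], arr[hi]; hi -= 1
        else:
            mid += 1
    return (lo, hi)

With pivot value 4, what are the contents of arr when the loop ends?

pivot = 4; lo=0, mid=0, hi=12
arr[mid]=13>4: swap arr[0],arr[12]; hi=11 → [16, 15, 6, 11, 10, 8, 14, 17, 3, 7, 5, 4, 13]
arr[mid]=16>4: swap arr[0],arr[11]; hi=10 → [4, 15, 6, 11, 10, 8, 14, 17, 3, 7, 5, 16, 13]
arr[mid]=4=4: mid=1
arr[mid]=15>4: swap arr[1],arr[10]; hi=9 → [4, 5, 6, 11, 10, 8, 14, 17, 3, 7, 15, 16, 13]
arr[mid]=5>4: swap arr[1],arr[9]; hi=8 → [4, 7, 6, 11, 10, 8, 14, 17, 3, 5, 15, 16, 13]
arr[mid]=7>4: swap arr[1],arr[8]; hi=7 → [4, 3, 6, 11, 10, 8, 14, 17, 7, 5, 15, 16, 13]
arr[mid]=3<4: swap arr[0],arr[1]; lo=1,mid=2 → [3, 4, 6, 11, 10, 8, 14, 17, 7, 5, 15, 16, 13]
arr[mid]=6>4: swap arr[2],arr[7]; hi=6 → [3, 4, 17, 11, 10, 8, 14, 6, 7, 5, 15, 16, 13]
arr[mid]=17>4: swap arr[2],arr[6]; hi=5 → [3, 4, 14, 11, 10, 8, 17, 6, 7, 5, 15, 16, 13]
arr[mid]=14>4: swap arr[2],arr[5]; hi=4 → [3, 4, 8, 11, 10, 14, 17, 6, 7, 5, 15, 16, 13]
arr[mid]=8>4: swap arr[2],arr[4]; hi=3 → [3, 4, 10, 11, 8, 14, 17, 6, 7, 5, 15, 16, 13]
arr[mid]=10>4: swap arr[2],arr[3]; hi=2 → [3, 4, 11, 10, 8, 14, 17, 6, 7, 5, 15, 16, 13]
arr[mid]=11>4: swap arr[2],arr[2]; hi=1 → [3, 4, 11, 10, 8, 14, 17, 6, 7, 5, 15, 16, 13]
end: lo=1, hi=1; arr = [3, 4, 11, 10, 8, 14, 17, 6, 7, 5, 15, 16, 13]

[3, 4, 11, 10, 8, 14, 17, 6, 7, 5, 15, 16, 13]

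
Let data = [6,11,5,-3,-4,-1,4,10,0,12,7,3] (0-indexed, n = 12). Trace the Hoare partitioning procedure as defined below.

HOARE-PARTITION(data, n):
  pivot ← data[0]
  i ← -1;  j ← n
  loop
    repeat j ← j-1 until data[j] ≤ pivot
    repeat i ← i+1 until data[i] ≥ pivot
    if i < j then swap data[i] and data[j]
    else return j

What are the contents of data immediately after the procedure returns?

[3,0,5,-3,-4,-1,4,10,11,12,7,6]

pivot = data[0] = 6; i = -1, j = 12
j→11 (data[11]=3≤6), i→0 (data[0]=6≥6); i<j, swap → [3,11,5,-3,-4,-1,4,10,0,12,7,6]
j→8 (data[8]=0≤6), i→1 (data[1]=11≥6); i<j, swap → [3,0,5,-3,-4,-1,4,10,11,12,7,6]
j→6, i→7; i≥j, return j=6. data = [3,0,5,-3,-4,-1,4,10,11,12,7,6]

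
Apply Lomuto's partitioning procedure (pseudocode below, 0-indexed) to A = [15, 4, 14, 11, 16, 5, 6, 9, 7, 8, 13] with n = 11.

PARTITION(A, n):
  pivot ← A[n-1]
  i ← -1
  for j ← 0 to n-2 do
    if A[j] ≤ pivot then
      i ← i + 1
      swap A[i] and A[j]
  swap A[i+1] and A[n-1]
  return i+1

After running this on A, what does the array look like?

pivot = A[10] = 13; i = -1
j=0: A[0]=15 > 13 → no swap
j=1: A[1]=4 ≤ 13 → i=0, swap A[0],A[1] → [4, 15, 14, 11, 16, 5, 6, 9, 7, 8, 13]
j=2: A[2]=14 > 13 → no swap
j=3: A[3]=11 ≤ 13 → i=1, swap A[1],A[3] → [4, 11, 14, 15, 16, 5, 6, 9, 7, 8, 13]
j=4: A[4]=16 > 13 → no swap
j=5: A[5]=5 ≤ 13 → i=2, swap A[2],A[5] → [4, 11, 5, 15, 16, 14, 6, 9, 7, 8, 13]
j=6: A[6]=6 ≤ 13 → i=3, swap A[3],A[6] → [4, 11, 5, 6, 16, 14, 15, 9, 7, 8, 13]
j=7: A[7]=9 ≤ 13 → i=4, swap A[4],A[7] → [4, 11, 5, 6, 9, 14, 15, 16, 7, 8, 13]
j=8: A[8]=7 ≤ 13 → i=5, swap A[5],A[8] → [4, 11, 5, 6, 9, 7, 15, 16, 14, 8, 13]
j=9: A[9]=8 ≤ 13 → i=6, swap A[6],A[9] → [4, 11, 5, 6, 9, 7, 8, 16, 14, 15, 13]
final swap A[7],A[10] → [4, 11, 5, 6, 9, 7, 8, 13, 14, 15, 16]; return 7

[4, 11, 5, 6, 9, 7, 8, 13, 14, 15, 16]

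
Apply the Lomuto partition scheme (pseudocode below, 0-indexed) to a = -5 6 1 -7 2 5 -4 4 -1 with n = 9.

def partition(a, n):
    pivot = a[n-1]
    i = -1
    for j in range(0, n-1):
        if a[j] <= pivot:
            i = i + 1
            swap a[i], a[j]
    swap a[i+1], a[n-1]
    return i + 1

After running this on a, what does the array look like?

pivot=-1, i=-1
j=0: -5≤-1, i=0, swap(0,0) ⇒ -5 6 1 -7 2 5 -4 4 -1
j=1: 6>-1, skip
j=2: 1>-1, skip
j=3: -7≤-1, i=1, swap(1,3) ⇒ -5 -7 1 6 2 5 -4 4 -1
j=4: 2>-1, skip
j=5: 5>-1, skip
j=6: -4≤-1, i=2, swap(2,6) ⇒ -5 -7 -4 6 2 5 1 4 -1
j=7: 4>-1, skip
swap(3,8) ⇒ -5 -7 -4 -1 2 5 1 4 6; return 3

-5 -7 -4 -1 2 5 1 4 6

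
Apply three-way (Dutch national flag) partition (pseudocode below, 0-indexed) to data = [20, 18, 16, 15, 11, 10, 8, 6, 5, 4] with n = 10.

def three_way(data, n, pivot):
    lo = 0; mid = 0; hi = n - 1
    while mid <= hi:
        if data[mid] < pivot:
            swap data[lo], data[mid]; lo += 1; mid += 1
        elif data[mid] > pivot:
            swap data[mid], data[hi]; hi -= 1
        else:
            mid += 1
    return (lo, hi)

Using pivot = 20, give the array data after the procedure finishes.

[18, 16, 15, 11, 10, 8, 6, 5, 4, 20]

lo=0 mid=0 hi=9
20=20: mid=1
18<20: swap(0,1), lo=1 mid=2 ⇒ [18, 20, 16, 15, 11, 10, 8, 6, 5, 4]
16<20: swap(1,2), lo=2 mid=3 ⇒ [18, 16, 20, 15, 11, 10, 8, 6, 5, 4]
15<20: swap(2,3), lo=3 mid=4 ⇒ [18, 16, 15, 20, 11, 10, 8, 6, 5, 4]
11<20: swap(3,4), lo=4 mid=5 ⇒ [18, 16, 15, 11, 20, 10, 8, 6, 5, 4]
10<20: swap(4,5), lo=5 mid=6 ⇒ [18, 16, 15, 11, 10, 20, 8, 6, 5, 4]
8<20: swap(5,6), lo=6 mid=7 ⇒ [18, 16, 15, 11, 10, 8, 20, 6, 5, 4]
6<20: swap(6,7), lo=7 mid=8 ⇒ [18, 16, 15, 11, 10, 8, 6, 20, 5, 4]
5<20: swap(7,8), lo=8 mid=9 ⇒ [18, 16, 15, 11, 10, 8, 6, 5, 20, 4]
4<20: swap(8,9), lo=9 mid=10 ⇒ [18, 16, 15, 11, 10, 8, 6, 5, 4, 20]
done. lo=9 hi=9; data=[18, 16, 15, 11, 10, 8, 6, 5, 4, 20]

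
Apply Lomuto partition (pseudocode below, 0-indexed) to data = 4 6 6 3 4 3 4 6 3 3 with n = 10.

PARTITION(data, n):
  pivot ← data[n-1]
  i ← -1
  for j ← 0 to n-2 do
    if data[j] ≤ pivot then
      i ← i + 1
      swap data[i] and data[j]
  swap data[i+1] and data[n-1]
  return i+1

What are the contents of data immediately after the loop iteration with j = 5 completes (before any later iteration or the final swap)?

pivot=3, i=-1
j=0: 4>3, skip
j=1: 6>3, skip
j=2: 6>3, skip
j=3: 3≤3, i=0, swap(0,3) ⇒ 3 6 6 4 4 3 4 6 3 3
j=4: 4>3, skip
j=5: 3≤3, i=1, swap(1,5) ⇒ 3 3 6 4 4 6 4 6 3 3
(after j=5) data = 3 3 6 4 4 6 4 6 3 3

3 3 6 4 4 6 4 6 3 3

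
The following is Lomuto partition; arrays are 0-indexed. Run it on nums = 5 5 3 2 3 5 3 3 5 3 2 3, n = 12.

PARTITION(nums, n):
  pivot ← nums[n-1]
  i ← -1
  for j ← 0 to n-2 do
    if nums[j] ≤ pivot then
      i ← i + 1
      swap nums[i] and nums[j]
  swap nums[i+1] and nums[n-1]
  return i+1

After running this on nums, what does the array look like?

3 2 3 3 3 3 2 3 5 5 5 5

pivot=3, i=-1
j=0: 5>3, skip
j=1: 5>3, skip
j=2: 3≤3, i=0, swap(0,2) ⇒ 3 5 5 2 3 5 3 3 5 3 2 3
j=3: 2≤3, i=1, swap(1,3) ⇒ 3 2 5 5 3 5 3 3 5 3 2 3
j=4: 3≤3, i=2, swap(2,4) ⇒ 3 2 3 5 5 5 3 3 5 3 2 3
j=5: 5>3, skip
j=6: 3≤3, i=3, swap(3,6) ⇒ 3 2 3 3 5 5 5 3 5 3 2 3
j=7: 3≤3, i=4, swap(4,7) ⇒ 3 2 3 3 3 5 5 5 5 3 2 3
j=8: 5>3, skip
j=9: 3≤3, i=5, swap(5,9) ⇒ 3 2 3 3 3 3 5 5 5 5 2 3
j=10: 2≤3, i=6, swap(6,10) ⇒ 3 2 3 3 3 3 2 5 5 5 5 3
swap(7,11) ⇒ 3 2 3 3 3 3 2 3 5 5 5 5; return 7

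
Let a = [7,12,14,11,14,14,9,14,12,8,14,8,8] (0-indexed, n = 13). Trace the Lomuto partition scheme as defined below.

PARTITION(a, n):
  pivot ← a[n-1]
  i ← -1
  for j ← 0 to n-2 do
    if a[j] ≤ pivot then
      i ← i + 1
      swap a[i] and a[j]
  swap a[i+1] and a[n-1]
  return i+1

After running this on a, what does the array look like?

[7,8,8,8,14,14,9,14,12,12,14,14,11]

pivot = a[12] = 8; i = -1
j=0: a[0]=7 ≤ 8 → i=0, swap a[0],a[0] (no change) → [7,12,14,11,14,14,9,14,12,8,14,8,8]
j=1: a[1]=12 > 8 → no swap
j=2: a[2]=14 > 8 → no swap
j=3: a[3]=11 > 8 → no swap
j=4: a[4]=14 > 8 → no swap
j=5: a[5]=14 > 8 → no swap
j=6: a[6]=9 > 8 → no swap
j=7: a[7]=14 > 8 → no swap
j=8: a[8]=12 > 8 → no swap
j=9: a[9]=8 ≤ 8 → i=1, swap a[1],a[9] → [7,8,14,11,14,14,9,14,12,12,14,8,8]
j=10: a[10]=14 > 8 → no swap
j=11: a[11]=8 ≤ 8 → i=2, swap a[2],a[11] → [7,8,8,11,14,14,9,14,12,12,14,14,8]
final swap a[3],a[12] → [7,8,8,8,14,14,9,14,12,12,14,14,11]; return 3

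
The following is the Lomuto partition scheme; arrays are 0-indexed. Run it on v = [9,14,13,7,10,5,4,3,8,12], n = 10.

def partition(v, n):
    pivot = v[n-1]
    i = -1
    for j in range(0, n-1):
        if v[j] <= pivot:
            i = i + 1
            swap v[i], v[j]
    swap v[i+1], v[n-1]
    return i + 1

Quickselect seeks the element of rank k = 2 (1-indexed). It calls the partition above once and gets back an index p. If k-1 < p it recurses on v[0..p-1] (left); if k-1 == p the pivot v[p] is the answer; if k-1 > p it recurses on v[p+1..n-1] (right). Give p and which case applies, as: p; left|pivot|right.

7; left

pivot=12, i=-1
j=0: 9≤12, i=0, swap(0,0) ⇒ [9,14,13,7,10,5,4,3,8,12]
j=1: 14>12, skip
j=2: 13>12, skip
j=3: 7≤12, i=1, swap(1,3) ⇒ [9,7,13,14,10,5,4,3,8,12]
j=4: 10≤12, i=2, swap(2,4) ⇒ [9,7,10,14,13,5,4,3,8,12]
j=5: 5≤12, i=3, swap(3,5) ⇒ [9,7,10,5,13,14,4,3,8,12]
j=6: 4≤12, i=4, swap(4,6) ⇒ [9,7,10,5,4,14,13,3,8,12]
j=7: 3≤12, i=5, swap(5,7) ⇒ [9,7,10,5,4,3,13,14,8,12]
j=8: 8≤12, i=6, swap(6,8) ⇒ [9,7,10,5,4,3,8,14,13,12]
swap(7,9) ⇒ [9,7,10,5,4,3,8,12,13,14]; return 7
p = 7; k-1 = 1 < 7 ⇒ left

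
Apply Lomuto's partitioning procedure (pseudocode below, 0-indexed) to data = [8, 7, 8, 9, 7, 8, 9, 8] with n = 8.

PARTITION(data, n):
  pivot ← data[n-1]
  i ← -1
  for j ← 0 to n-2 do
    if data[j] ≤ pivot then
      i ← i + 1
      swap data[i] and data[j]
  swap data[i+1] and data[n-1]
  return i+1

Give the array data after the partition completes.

pivot = data[7] = 8; i = -1
j=0: data[0]=8 ≤ 8 → i=0, swap data[0],data[0] (no change) → [8, 7, 8, 9, 7, 8, 9, 8]
j=1: data[1]=7 ≤ 8 → i=1, swap data[1],data[1] (no change) → [8, 7, 8, 9, 7, 8, 9, 8]
j=2: data[2]=8 ≤ 8 → i=2, swap data[2],data[2] (no change) → [8, 7, 8, 9, 7, 8, 9, 8]
j=3: data[3]=9 > 8 → no swap
j=4: data[4]=7 ≤ 8 → i=3, swap data[3],data[4] → [8, 7, 8, 7, 9, 8, 9, 8]
j=5: data[5]=8 ≤ 8 → i=4, swap data[4],data[5] → [8, 7, 8, 7, 8, 9, 9, 8]
j=6: data[6]=9 > 8 → no swap
final swap data[5],data[7] → [8, 7, 8, 7, 8, 8, 9, 9]; return 5

[8, 7, 8, 7, 8, 8, 9, 9]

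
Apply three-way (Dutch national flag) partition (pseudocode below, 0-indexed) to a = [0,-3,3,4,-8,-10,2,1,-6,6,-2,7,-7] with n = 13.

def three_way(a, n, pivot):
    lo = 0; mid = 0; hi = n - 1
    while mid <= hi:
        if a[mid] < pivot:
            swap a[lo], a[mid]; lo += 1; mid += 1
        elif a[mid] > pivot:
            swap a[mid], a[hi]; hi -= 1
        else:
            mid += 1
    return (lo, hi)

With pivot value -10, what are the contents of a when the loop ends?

[-10,3,4,-8,-3,2,1,-6,6,-2,7,-7,0]

pivot = -10; lo=0, mid=0, hi=12
a[mid]=0>-10: swap a[0],a[12]; hi=11 → [-7,-3,3,4,-8,-10,2,1,-6,6,-2,7,0]
a[mid]=-7>-10: swap a[0],a[11]; hi=10 → [7,-3,3,4,-8,-10,2,1,-6,6,-2,-7,0]
a[mid]=7>-10: swap a[0],a[10]; hi=9 → [-2,-3,3,4,-8,-10,2,1,-6,6,7,-7,0]
a[mid]=-2>-10: swap a[0],a[9]; hi=8 → [6,-3,3,4,-8,-10,2,1,-6,-2,7,-7,0]
a[mid]=6>-10: swap a[0],a[8]; hi=7 → [-6,-3,3,4,-8,-10,2,1,6,-2,7,-7,0]
a[mid]=-6>-10: swap a[0],a[7]; hi=6 → [1,-3,3,4,-8,-10,2,-6,6,-2,7,-7,0]
a[mid]=1>-10: swap a[0],a[6]; hi=5 → [2,-3,3,4,-8,-10,1,-6,6,-2,7,-7,0]
a[mid]=2>-10: swap a[0],a[5]; hi=4 → [-10,-3,3,4,-8,2,1,-6,6,-2,7,-7,0]
a[mid]=-10=-10: mid=1
a[mid]=-3>-10: swap a[1],a[4]; hi=3 → [-10,-8,3,4,-3,2,1,-6,6,-2,7,-7,0]
a[mid]=-8>-10: swap a[1],a[3]; hi=2 → [-10,4,3,-8,-3,2,1,-6,6,-2,7,-7,0]
a[mid]=4>-10: swap a[1],a[2]; hi=1 → [-10,3,4,-8,-3,2,1,-6,6,-2,7,-7,0]
a[mid]=3>-10: swap a[1],a[1]; hi=0 → [-10,3,4,-8,-3,2,1,-6,6,-2,7,-7,0]
end: lo=0, hi=0; a = [-10,3,4,-8,-3,2,1,-6,6,-2,7,-7,0]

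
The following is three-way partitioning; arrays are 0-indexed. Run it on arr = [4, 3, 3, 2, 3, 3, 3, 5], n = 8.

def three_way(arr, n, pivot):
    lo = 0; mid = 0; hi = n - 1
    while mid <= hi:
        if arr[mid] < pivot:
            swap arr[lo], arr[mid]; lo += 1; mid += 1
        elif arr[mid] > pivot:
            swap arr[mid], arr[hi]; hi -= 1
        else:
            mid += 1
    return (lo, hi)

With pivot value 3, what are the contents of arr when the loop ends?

[2, 3, 3, 3, 3, 3, 5, 4]

pivot = 3; lo=0, mid=0, hi=7
arr[mid]=4>3: swap arr[0],arr[7]; hi=6 → [5, 3, 3, 2, 3, 3, 3, 4]
arr[mid]=5>3: swap arr[0],arr[6]; hi=5 → [3, 3, 3, 2, 3, 3, 5, 4]
arr[mid]=3=3: mid=1
arr[mid]=3=3: mid=2
arr[mid]=3=3: mid=3
arr[mid]=2<3: swap arr[0],arr[3]; lo=1,mid=4 → [2, 3, 3, 3, 3, 3, 5, 4]
arr[mid]=3=3: mid=5
arr[mid]=3=3: mid=6
end: lo=1, hi=5; arr = [2, 3, 3, 3, 3, 3, 5, 4]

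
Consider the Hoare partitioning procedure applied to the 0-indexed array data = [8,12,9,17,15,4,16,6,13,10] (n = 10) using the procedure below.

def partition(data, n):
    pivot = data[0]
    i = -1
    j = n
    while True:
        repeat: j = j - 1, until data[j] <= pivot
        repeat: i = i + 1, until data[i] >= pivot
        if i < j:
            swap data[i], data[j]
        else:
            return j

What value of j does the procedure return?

1

pivot=8
j stops at 7 (6), i stops at 0 (8); swap ⇒ [6,12,9,17,15,4,16,8,13,10]
j stops at 5 (4), i stops at 1 (12); swap ⇒ [6,4,9,17,15,12,16,8,13,10]
j stops at 1, i stops at 2; i≥j ⇒ return 1. data=[6,4,9,17,15,12,16,8,13,10]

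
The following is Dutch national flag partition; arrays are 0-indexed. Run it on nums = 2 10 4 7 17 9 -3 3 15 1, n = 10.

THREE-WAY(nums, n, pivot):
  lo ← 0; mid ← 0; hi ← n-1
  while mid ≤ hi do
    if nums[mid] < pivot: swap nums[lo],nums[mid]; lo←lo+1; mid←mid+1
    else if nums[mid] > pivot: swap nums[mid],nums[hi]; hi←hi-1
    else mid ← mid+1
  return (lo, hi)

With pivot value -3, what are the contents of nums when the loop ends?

pivot = -3; lo=0, mid=0, hi=9
nums[mid]=2>-3: swap nums[0],nums[9]; hi=8 → 1 10 4 7 17 9 -3 3 15 2
nums[mid]=1>-3: swap nums[0],nums[8]; hi=7 → 15 10 4 7 17 9 -3 3 1 2
nums[mid]=15>-3: swap nums[0],nums[7]; hi=6 → 3 10 4 7 17 9 -3 15 1 2
nums[mid]=3>-3: swap nums[0],nums[6]; hi=5 → -3 10 4 7 17 9 3 15 1 2
nums[mid]=-3=-3: mid=1
nums[mid]=10>-3: swap nums[1],nums[5]; hi=4 → -3 9 4 7 17 10 3 15 1 2
nums[mid]=9>-3: swap nums[1],nums[4]; hi=3 → -3 17 4 7 9 10 3 15 1 2
nums[mid]=17>-3: swap nums[1],nums[3]; hi=2 → -3 7 4 17 9 10 3 15 1 2
nums[mid]=7>-3: swap nums[1],nums[2]; hi=1 → -3 4 7 17 9 10 3 15 1 2
nums[mid]=4>-3: swap nums[1],nums[1]; hi=0 → -3 4 7 17 9 10 3 15 1 2
end: lo=0, hi=0; nums = -3 4 7 17 9 10 3 15 1 2

-3 4 7 17 9 10 3 15 1 2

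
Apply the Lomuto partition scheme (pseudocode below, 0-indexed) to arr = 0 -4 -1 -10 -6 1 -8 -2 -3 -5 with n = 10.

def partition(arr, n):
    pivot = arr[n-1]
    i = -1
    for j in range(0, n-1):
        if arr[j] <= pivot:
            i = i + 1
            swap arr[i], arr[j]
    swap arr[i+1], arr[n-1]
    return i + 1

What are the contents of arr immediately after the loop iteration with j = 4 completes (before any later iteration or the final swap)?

pivot = arr[9] = -5; i = -1
j=0: arr[0]=0 > -5 → no swap
j=1: arr[1]=-4 > -5 → no swap
j=2: arr[2]=-1 > -5 → no swap
j=3: arr[3]=-10 ≤ -5 → i=0, swap arr[0],arr[3] → -10 -4 -1 0 -6 1 -8 -2 -3 -5
j=4: arr[4]=-6 ≤ -5 → i=1, swap arr[1],arr[4] → -10 -6 -1 0 -4 1 -8 -2 -3 -5
(after j=4) arr = -10 -6 -1 0 -4 1 -8 -2 -3 -5

-10 -6 -1 0 -4 1 -8 -2 -3 -5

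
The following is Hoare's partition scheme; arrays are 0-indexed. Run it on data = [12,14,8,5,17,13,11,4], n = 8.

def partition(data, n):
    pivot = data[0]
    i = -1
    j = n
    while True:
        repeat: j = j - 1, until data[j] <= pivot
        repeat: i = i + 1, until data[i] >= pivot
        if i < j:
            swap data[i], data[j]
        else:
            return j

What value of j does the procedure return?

pivot = data[0] = 12; i = -1, j = 8
j→7 (data[7]=4≤12), i→0 (data[0]=12≥12); i<j, swap → [4,14,8,5,17,13,11,12]
j→6 (data[6]=11≤12), i→1 (data[1]=14≥12); i<j, swap → [4,11,8,5,17,13,14,12]
j→3, i→4; i≥j, return j=3. data = [4,11,8,5,17,13,14,12]

3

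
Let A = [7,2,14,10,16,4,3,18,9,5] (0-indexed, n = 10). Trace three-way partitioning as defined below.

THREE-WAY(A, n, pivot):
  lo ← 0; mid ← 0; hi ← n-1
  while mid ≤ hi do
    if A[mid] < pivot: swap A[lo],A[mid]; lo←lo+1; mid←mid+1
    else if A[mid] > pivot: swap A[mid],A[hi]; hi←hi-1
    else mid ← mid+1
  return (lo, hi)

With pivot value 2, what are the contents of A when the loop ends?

[2,14,10,16,4,3,18,9,5,7]

pivot = 2; lo=0, mid=0, hi=9
A[mid]=7>2: swap A[0],A[9]; hi=8 → [5,2,14,10,16,4,3,18,9,7]
A[mid]=5>2: swap A[0],A[8]; hi=7 → [9,2,14,10,16,4,3,18,5,7]
A[mid]=9>2: swap A[0],A[7]; hi=6 → [18,2,14,10,16,4,3,9,5,7]
A[mid]=18>2: swap A[0],A[6]; hi=5 → [3,2,14,10,16,4,18,9,5,7]
A[mid]=3>2: swap A[0],A[5]; hi=4 → [4,2,14,10,16,3,18,9,5,7]
A[mid]=4>2: swap A[0],A[4]; hi=3 → [16,2,14,10,4,3,18,9,5,7]
A[mid]=16>2: swap A[0],A[3]; hi=2 → [10,2,14,16,4,3,18,9,5,7]
A[mid]=10>2: swap A[0],A[2]; hi=1 → [14,2,10,16,4,3,18,9,5,7]
A[mid]=14>2: swap A[0],A[1]; hi=0 → [2,14,10,16,4,3,18,9,5,7]
A[mid]=2=2: mid=1
end: lo=0, hi=0; A = [2,14,10,16,4,3,18,9,5,7]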